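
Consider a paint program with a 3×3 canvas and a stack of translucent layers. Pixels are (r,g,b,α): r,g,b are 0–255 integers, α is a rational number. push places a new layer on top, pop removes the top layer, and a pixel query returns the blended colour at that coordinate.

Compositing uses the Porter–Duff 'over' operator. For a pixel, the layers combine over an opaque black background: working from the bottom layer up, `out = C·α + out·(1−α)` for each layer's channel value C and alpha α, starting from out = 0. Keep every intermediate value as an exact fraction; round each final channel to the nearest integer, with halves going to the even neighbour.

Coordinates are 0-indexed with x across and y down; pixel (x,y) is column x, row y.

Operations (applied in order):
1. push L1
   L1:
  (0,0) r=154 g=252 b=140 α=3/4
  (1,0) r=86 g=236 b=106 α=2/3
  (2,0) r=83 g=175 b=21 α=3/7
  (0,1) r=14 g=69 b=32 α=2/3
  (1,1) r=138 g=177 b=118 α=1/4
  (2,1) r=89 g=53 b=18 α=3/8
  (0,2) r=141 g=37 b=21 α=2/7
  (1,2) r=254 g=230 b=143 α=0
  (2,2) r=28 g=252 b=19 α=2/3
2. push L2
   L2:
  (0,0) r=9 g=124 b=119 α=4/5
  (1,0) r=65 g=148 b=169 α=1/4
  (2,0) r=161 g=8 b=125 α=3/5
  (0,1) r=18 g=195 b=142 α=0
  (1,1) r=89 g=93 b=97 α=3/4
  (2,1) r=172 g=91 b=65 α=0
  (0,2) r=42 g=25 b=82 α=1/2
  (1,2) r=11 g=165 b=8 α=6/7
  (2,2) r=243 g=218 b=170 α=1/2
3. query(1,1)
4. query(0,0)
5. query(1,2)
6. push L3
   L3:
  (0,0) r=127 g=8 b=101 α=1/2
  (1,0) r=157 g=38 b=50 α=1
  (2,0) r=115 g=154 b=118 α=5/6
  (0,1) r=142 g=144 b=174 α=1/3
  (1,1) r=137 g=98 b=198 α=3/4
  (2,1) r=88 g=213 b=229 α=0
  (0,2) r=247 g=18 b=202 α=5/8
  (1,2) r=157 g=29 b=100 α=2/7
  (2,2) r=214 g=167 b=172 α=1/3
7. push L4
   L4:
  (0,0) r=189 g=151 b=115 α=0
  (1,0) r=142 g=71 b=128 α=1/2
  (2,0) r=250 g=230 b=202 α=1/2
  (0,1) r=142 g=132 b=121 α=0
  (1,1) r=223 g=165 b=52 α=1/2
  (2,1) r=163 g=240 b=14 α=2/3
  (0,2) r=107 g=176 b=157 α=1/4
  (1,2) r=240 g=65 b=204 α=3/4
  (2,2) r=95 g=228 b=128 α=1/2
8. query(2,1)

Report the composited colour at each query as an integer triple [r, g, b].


query (1,1) [L1,L2] — begin 0,0,0
+L1 (α=1/4) → [69/2, 177/4, 59/2]
+L2 (α=3/4) → [603/8, 1293/16, 641/8]
rounded: [75, 81, 80]

at x=0,y=0 over L1,L2:
L1 α=3/4: [231/2, 189, 105]
L2 α=4/5: [303/10, 137, 581/5]
= [30, 137, 116]

(1,2) stack=L1,L2; from [0,0,0]:
L1 α=0: [0, 0, 0]
L2 α=6/7: [66/7, 990/7, 48/7]
→ [9, 141, 7]

at x=2,y=1 over L1,L2,L3,L4:
+L1 (α=3/8) → [267/8, 159/8, 27/4]
+L2 (α=0) → [267/8, 159/8, 27/4]
+L3 (α=0) → [267/8, 159/8, 27/4]
+L4 (α=2/3) → [2875/24, 1333/8, 139/12]
= [120, 167, 12]


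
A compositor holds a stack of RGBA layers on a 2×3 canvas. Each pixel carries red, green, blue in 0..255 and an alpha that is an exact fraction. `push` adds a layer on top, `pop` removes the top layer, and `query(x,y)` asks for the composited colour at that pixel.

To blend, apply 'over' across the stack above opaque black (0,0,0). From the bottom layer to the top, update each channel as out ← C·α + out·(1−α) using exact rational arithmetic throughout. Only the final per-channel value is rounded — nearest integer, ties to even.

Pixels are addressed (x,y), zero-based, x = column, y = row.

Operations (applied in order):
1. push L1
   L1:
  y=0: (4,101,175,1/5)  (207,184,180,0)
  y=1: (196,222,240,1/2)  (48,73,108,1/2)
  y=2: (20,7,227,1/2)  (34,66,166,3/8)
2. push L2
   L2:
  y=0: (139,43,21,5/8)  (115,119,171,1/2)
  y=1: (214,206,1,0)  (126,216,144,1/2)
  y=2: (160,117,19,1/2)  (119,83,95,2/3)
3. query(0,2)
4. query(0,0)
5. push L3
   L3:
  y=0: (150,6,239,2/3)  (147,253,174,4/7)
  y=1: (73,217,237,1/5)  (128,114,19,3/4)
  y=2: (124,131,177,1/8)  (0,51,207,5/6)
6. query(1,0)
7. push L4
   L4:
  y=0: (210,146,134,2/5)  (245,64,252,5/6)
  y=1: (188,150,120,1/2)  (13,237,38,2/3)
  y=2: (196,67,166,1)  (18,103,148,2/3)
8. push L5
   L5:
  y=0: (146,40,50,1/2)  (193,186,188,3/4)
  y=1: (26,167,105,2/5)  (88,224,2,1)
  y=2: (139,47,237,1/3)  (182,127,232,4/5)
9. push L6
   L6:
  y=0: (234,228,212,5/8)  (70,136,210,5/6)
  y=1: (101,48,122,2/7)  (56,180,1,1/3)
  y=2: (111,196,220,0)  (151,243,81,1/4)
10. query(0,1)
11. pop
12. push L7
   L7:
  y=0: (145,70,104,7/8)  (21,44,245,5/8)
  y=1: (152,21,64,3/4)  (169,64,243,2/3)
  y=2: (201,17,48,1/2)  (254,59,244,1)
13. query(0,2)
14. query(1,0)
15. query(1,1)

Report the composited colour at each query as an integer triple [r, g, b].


query (0,2) [L1,L2] — begin 0,0,0
L1 α=1/2: [10, 7/2, 227/2]
L2 α=1/2: [85, 241/4, 265/4]
→ [85, 60, 66]

at x=0,y=0 over L1,L2:
L1 α=1/5: [4/5, 101/5, 35]
L2 α=5/8: [3487/40, 689/20, 105/4]
rounded: [87, 34, 26]

query (1,0) [L1,L2,L3] — begin 0,0,0
L1 α=0: [0, 0, 0]
L2 α=1/2: [115/2, 119/2, 171/2]
L3 α=4/7: [1521/14, 2381/14, 1905/14]
= [109, 170, 136]

at x=0,y=1 over L1,L2,L3,L4,L5,L6:
L1 α=1/2: [98, 111, 120]
L2 α=0: [98, 111, 120]
L3 α=1/5: [93, 661/5, 717/5]
L4 α=1/2: [281/2, 1411/10, 1317/10]
L5 α=2/5: [947/10, 7573/50, 6051/50]
L6 α=2/7: [193/2, 1219/10, 1213/10]
→ [96, 122, 121]

at x=0,y=2 over L1,L2,L3,L4,L5,L7:
+L1 (α=1/2) → [10, 7/2, 227/2]
+L2 (α=1/2) → [85, 241/4, 265/4]
+L3 (α=1/8) → [719/8, 2211/32, 2563/32]
+L4 (α=1) → [196, 67, 166]
+L5 (α=1/3) → [177, 181/3, 569/3]
+L7 (α=1/2) → [189, 116/3, 713/6]
rounded: [189, 39, 119]

(1,0) stack=L1,L2,L3,L4,L5,L7; from [0,0,0]:
after L1 α=0: [0, 0, 0]
after L2 α=1/2: [115/2, 119/2, 171/2]
after L3 α=4/7: [1521/14, 2381/14, 1905/14]
after L4 α=5/6: [18671/84, 2287/28, 6515/28]
after L5 α=3/4: [67307/336, 17911/112, 22307/112]
after L7 α=5/8: [79067/896, 78373/896, 204121/896]
rounded: [88, 87, 228]

at x=1,y=1 over L1,L2,L3,L4,L5,L7:
after L1 α=1/2: [24, 73/2, 54]
after L2 α=1/2: [75, 505/4, 99]
after L3 α=3/4: [459/4, 1873/16, 39]
after L4 α=2/3: [563/12, 9457/48, 115/3]
after L5 α=1: [88, 224, 2]
after L7 α=2/3: [142, 352/3, 488/3]
= [142, 117, 163]


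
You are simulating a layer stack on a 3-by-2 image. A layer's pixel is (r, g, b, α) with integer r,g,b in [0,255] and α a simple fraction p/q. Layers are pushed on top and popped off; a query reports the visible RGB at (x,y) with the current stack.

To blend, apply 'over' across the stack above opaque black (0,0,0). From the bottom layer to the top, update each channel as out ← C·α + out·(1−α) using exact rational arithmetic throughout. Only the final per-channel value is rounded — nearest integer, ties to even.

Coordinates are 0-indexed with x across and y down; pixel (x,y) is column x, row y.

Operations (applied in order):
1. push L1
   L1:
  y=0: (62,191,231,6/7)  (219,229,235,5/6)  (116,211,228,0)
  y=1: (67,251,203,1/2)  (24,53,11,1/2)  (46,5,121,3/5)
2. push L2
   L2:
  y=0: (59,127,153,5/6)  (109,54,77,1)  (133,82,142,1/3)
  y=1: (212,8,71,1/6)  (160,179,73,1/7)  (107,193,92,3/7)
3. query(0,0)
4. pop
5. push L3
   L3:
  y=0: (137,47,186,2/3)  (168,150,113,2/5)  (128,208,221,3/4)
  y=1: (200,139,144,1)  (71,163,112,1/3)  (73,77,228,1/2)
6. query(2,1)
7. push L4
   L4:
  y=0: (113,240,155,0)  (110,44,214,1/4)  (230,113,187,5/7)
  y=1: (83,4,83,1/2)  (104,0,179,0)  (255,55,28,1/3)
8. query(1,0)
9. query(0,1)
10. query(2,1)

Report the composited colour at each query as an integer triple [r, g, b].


(0,0) stack=L1,L2; from [0,0,0]:
after L1 α=6/7: [372/7, 1146/7, 198]
after L2 α=5/6: [2437/42, 5591/42, 321/2]
→ [58, 133, 160]

query (2,1) [L1,L3] — begin 0,0,0
L1 α=3/5: [138/5, 3, 363/5]
L3 α=1/2: [503/10, 40, 1503/10]
= [50, 40, 150]

(1,0) stack=L1,L3,L4; from [0,0,0]:
L1 α=5/6: [365/2, 1145/6, 1175/6]
L3 α=2/5: [1767/10, 349/2, 1627/10]
L4 α=1/4: [6401/40, 1135/8, 7021/40]
→ [160, 142, 176]

query (0,1) [L1,L3,L4] — begin 0,0,0
after L1 α=1/2: [67/2, 251/2, 203/2]
after L3 α=1: [200, 139, 144]
after L4 α=1/2: [283/2, 143/2, 227/2]
rounded: [142, 72, 114]

at x=2,y=1 over L1,L3,L4:
L1 α=3/5: [138/5, 3, 363/5]
L3 α=1/2: [503/10, 40, 1503/10]
L4 α=1/3: [1778/15, 45, 1643/15]
→ [119, 45, 110]


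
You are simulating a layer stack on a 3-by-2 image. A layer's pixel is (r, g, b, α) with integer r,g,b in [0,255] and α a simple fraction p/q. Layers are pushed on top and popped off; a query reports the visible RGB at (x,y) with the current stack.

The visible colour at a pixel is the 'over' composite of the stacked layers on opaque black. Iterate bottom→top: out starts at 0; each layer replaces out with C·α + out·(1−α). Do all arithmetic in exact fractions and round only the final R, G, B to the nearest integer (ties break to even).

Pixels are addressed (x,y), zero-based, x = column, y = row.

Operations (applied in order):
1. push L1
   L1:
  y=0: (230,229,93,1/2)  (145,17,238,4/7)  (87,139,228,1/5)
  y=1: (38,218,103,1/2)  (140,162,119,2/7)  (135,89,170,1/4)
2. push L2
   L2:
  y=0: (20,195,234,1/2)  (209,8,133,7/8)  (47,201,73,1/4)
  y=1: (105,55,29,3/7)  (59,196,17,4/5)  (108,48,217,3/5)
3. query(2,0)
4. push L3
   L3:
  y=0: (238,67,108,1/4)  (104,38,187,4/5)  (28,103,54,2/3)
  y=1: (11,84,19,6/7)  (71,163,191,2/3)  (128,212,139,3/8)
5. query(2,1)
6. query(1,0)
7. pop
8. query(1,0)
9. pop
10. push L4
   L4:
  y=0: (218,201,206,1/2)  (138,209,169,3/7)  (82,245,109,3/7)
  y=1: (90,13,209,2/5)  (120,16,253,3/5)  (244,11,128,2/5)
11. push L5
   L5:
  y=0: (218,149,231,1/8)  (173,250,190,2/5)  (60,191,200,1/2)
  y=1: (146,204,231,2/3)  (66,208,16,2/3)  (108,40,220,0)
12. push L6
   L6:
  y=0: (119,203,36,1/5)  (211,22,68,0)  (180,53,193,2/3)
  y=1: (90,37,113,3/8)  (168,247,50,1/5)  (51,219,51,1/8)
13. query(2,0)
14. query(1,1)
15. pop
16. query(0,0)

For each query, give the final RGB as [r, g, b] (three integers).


query (2,0) [L1,L2] — begin 0,0,0
L1 α=1/5: [87/5, 139/5, 228/5]
L2 α=1/4: [124/5, 711/10, 1049/20]
= [25, 71, 52]

query (2,1) [L1,L2,L3] — begin 0,0,0
after L1 α=1/4: [135/4, 89/4, 85/2]
after L2 α=3/5: [783/10, 377/10, 736/5]
after L3 α=3/8: [1551/16, 1649/16, 1153/8]
= [97, 103, 144]

at x=1,y=0 over L1,L2,L3:
+L1 (α=4/7) → [580/7, 68/7, 136]
+L2 (α=7/8) → [10821/56, 115/14, 1067/8]
+L3 (α=4/5) → [34117/280, 2243/70, 7051/40]
→ [122, 32, 176]

(1,0) stack=L1,L2; from [0,0,0]:
after L1 α=4/7: [580/7, 68/7, 136]
after L2 α=7/8: [10821/56, 115/14, 1067/8]
rounded: [193, 8, 133]

query (2,0) [L1,L4,L5,L6] — begin 0,0,0
+L1 (α=1/5) → [87/5, 139/5, 228/5]
+L4 (α=3/7) → [1578/35, 4231/35, 2547/35]
+L5 (α=1/2) → [1839/35, 5458/35, 9547/70]
+L6 (α=2/3) → [4813/35, 3056/35, 12189/70]
→ [138, 87, 174]

(1,1) stack=L1,L4,L5,L6; from [0,0,0]:
after L1 α=2/7: [40, 324/7, 34]
after L4 α=3/5: [88, 984/35, 827/5]
after L5 α=2/3: [220/3, 15544/105, 329/5]
after L6 α=1/5: [1384/15, 88111/525, 1566/25]
→ [92, 168, 63]

at x=0,y=0 over L1,L4,L5:
+L1 (α=1/2) → [115, 229/2, 93/2]
+L4 (α=1/2) → [333/2, 631/4, 505/4]
+L5 (α=1/8) → [2767/16, 5013/32, 4459/32]
rounded: [173, 157, 139]


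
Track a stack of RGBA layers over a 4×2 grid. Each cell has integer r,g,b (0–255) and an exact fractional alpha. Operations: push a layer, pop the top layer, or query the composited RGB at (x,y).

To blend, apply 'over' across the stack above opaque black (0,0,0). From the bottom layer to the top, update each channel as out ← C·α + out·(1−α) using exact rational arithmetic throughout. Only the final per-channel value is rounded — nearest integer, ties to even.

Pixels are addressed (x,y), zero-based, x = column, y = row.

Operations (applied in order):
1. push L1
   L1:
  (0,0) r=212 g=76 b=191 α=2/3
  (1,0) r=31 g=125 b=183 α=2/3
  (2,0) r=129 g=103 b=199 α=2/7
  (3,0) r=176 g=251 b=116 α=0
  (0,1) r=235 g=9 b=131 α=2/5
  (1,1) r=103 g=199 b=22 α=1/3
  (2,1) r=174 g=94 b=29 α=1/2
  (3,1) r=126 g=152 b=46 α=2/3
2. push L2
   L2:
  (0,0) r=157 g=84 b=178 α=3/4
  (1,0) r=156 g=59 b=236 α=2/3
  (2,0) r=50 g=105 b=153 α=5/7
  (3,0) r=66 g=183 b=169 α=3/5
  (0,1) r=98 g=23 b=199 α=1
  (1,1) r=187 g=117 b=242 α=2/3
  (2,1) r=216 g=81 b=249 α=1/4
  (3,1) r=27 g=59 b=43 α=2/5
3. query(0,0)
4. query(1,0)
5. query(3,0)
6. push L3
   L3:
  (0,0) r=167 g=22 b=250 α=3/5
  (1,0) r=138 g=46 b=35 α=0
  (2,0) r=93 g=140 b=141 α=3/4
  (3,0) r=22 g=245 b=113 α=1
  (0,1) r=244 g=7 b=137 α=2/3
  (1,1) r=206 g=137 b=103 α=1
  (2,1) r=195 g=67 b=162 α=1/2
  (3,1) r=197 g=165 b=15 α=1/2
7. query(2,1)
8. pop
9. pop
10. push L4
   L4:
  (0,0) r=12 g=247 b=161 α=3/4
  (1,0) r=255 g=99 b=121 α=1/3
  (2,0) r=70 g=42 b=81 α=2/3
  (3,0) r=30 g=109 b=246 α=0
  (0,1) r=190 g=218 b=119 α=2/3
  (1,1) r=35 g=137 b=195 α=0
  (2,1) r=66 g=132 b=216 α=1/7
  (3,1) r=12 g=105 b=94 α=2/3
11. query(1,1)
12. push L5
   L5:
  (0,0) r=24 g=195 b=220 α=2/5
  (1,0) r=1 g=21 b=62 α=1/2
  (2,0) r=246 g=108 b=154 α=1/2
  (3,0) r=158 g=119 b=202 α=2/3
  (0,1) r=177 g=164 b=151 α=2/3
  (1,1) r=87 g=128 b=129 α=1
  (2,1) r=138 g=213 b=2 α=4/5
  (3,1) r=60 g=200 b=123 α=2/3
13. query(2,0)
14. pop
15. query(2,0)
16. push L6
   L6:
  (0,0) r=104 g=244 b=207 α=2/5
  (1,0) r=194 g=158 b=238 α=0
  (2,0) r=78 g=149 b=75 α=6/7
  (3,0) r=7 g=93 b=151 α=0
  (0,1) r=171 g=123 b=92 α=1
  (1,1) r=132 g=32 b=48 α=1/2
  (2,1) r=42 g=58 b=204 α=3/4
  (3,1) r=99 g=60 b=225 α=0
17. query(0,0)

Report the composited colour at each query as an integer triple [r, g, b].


at x=0,y=0 over L1,L2:
+L1 (α=2/3) → [424/3, 152/3, 382/3]
+L2 (α=3/4) → [1837/12, 227/3, 496/3]
→ [153, 76, 165]

query (1,0) [L1,L2] — begin 0,0,0
+L1 (α=2/3) → [62/3, 250/3, 122]
+L2 (α=2/3) → [998/9, 604/9, 198]
rounded: [111, 67, 198]

query (3,0) [L1,L2] — begin 0,0,0
after L1 α=0: [0, 0, 0]
after L2 α=3/5: [198/5, 549/5, 507/5]
rounded: [40, 110, 101]

at x=2,y=1 over L1,L2,L3:
after L1 α=1/2: [87, 47, 29/2]
after L2 α=1/4: [477/4, 111/2, 585/8]
after L3 α=1/2: [1257/8, 245/4, 1881/16]
→ [157, 61, 118]

(1,1) stack=L1,L4; from [0,0,0]:
+L1 (α=1/3) → [103/3, 199/3, 22/3]
+L4 (α=0) → [103/3, 199/3, 22/3]
→ [34, 66, 7]

at x=2,y=0 over L1,L4,L5:
after L1 α=2/7: [258/7, 206/7, 398/7]
after L4 α=2/3: [1238/21, 794/21, 1532/21]
after L5 α=1/2: [3202/21, 1531/21, 2383/21]
rounded: [152, 73, 113]

query (2,0) [L1,L4] — begin 0,0,0
L1 α=2/7: [258/7, 206/7, 398/7]
L4 α=2/3: [1238/21, 794/21, 1532/21]
= [59, 38, 73]

(0,0) stack=L1,L4,L6; from [0,0,0]:
+L1 (α=2/3) → [424/3, 152/3, 382/3]
+L4 (α=3/4) → [133/3, 2375/12, 1831/12]
+L6 (α=2/5) → [341/5, 4327/20, 3487/20]
= [68, 216, 174]


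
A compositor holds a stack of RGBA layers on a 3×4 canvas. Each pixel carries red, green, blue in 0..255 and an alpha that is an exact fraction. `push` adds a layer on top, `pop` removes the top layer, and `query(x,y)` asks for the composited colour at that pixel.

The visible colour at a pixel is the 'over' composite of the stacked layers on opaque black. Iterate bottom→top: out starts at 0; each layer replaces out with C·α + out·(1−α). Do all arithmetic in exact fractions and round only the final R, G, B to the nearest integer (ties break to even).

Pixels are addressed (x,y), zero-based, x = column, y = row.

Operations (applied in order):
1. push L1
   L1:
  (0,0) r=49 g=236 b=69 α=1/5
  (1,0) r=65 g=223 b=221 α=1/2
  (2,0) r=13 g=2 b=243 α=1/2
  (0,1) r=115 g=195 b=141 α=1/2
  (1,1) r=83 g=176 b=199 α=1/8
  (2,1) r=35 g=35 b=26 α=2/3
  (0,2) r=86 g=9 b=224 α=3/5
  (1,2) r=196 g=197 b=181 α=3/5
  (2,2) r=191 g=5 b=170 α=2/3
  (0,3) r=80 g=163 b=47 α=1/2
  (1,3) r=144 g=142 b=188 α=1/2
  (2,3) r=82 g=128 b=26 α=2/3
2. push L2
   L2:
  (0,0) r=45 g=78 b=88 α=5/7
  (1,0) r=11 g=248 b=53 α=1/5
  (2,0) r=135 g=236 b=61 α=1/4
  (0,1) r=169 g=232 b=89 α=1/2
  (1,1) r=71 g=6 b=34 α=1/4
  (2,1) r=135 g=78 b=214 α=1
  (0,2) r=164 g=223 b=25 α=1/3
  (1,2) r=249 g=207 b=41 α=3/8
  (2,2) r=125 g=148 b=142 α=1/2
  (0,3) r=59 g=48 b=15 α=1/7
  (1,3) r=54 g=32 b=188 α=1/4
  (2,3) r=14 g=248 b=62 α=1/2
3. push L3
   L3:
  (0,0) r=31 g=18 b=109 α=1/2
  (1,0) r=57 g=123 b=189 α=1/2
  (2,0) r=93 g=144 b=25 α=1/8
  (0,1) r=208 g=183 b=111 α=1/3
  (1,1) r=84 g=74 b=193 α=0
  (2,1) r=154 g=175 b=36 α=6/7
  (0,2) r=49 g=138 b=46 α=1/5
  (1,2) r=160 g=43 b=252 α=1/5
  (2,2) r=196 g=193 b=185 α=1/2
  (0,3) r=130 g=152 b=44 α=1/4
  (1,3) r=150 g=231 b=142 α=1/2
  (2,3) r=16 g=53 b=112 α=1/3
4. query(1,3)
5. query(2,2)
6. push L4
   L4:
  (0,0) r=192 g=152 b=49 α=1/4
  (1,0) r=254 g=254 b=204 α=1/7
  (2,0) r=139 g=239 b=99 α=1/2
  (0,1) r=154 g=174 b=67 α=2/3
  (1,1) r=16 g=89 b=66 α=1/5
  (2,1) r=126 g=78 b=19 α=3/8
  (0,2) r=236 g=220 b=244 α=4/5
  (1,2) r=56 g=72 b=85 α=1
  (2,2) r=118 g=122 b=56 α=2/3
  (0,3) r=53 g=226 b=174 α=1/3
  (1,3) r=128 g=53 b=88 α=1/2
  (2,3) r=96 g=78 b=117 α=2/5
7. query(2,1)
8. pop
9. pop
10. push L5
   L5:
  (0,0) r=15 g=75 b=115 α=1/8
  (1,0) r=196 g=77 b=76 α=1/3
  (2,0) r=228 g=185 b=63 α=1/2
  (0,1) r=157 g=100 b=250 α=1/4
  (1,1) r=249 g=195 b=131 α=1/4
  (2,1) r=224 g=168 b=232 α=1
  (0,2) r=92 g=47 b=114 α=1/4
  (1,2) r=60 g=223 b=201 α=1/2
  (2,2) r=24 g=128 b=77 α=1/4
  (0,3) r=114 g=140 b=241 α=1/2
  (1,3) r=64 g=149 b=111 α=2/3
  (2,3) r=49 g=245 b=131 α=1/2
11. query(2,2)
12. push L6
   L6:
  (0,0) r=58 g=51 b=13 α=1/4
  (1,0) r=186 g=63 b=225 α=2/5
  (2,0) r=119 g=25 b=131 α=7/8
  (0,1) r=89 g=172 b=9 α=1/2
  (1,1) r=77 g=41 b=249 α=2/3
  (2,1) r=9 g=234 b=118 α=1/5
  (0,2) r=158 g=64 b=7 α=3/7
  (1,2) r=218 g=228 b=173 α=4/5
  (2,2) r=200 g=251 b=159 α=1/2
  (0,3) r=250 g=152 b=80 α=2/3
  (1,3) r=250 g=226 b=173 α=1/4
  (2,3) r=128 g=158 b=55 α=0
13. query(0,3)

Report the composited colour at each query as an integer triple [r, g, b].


at x=1,y=3 over L1,L2,L3:
L1 α=1/2: [72, 71, 94]
L2 α=1/4: [135/2, 245/4, 235/2]
L3 α=1/2: [435/4, 1169/8, 519/4]
→ [109, 146, 130]

query (2,2) [L1,L2,L3] — begin 0,0,0
+L1 (α=2/3) → [382/3, 10/3, 340/3]
+L2 (α=1/2) → [757/6, 227/3, 383/3]
+L3 (α=1/2) → [1933/12, 403/3, 469/3]
rounded: [161, 134, 156]

query (2,1) [L1,L2,L3,L4] — begin 0,0,0
+L1 (α=2/3) → [70/3, 70/3, 52/3]
+L2 (α=1) → [135, 78, 214]
+L3 (α=6/7) → [1059/7, 1128/7, 430/7]
+L4 (α=3/8) → [7941/56, 3639/28, 2549/56]
→ [142, 130, 46]

(2,2) stack=L1,L2,L5; from [0,0,0]:
+L1 (α=2/3) → [382/3, 10/3, 340/3]
+L2 (α=1/2) → [757/6, 227/3, 383/3]
+L5 (α=1/4) → [805/8, 355/4, 115]
→ [101, 89, 115]

query (0,3) [L1,L2,L5,L6] — begin 0,0,0
+L1 (α=1/2) → [40, 163/2, 47/2]
+L2 (α=1/7) → [299/7, 537/7, 156/7]
+L5 (α=1/2) → [1097/14, 1517/14, 1843/14]
+L6 (α=2/3) → [2699/14, 5773/42, 1361/14]
→ [193, 137, 97]


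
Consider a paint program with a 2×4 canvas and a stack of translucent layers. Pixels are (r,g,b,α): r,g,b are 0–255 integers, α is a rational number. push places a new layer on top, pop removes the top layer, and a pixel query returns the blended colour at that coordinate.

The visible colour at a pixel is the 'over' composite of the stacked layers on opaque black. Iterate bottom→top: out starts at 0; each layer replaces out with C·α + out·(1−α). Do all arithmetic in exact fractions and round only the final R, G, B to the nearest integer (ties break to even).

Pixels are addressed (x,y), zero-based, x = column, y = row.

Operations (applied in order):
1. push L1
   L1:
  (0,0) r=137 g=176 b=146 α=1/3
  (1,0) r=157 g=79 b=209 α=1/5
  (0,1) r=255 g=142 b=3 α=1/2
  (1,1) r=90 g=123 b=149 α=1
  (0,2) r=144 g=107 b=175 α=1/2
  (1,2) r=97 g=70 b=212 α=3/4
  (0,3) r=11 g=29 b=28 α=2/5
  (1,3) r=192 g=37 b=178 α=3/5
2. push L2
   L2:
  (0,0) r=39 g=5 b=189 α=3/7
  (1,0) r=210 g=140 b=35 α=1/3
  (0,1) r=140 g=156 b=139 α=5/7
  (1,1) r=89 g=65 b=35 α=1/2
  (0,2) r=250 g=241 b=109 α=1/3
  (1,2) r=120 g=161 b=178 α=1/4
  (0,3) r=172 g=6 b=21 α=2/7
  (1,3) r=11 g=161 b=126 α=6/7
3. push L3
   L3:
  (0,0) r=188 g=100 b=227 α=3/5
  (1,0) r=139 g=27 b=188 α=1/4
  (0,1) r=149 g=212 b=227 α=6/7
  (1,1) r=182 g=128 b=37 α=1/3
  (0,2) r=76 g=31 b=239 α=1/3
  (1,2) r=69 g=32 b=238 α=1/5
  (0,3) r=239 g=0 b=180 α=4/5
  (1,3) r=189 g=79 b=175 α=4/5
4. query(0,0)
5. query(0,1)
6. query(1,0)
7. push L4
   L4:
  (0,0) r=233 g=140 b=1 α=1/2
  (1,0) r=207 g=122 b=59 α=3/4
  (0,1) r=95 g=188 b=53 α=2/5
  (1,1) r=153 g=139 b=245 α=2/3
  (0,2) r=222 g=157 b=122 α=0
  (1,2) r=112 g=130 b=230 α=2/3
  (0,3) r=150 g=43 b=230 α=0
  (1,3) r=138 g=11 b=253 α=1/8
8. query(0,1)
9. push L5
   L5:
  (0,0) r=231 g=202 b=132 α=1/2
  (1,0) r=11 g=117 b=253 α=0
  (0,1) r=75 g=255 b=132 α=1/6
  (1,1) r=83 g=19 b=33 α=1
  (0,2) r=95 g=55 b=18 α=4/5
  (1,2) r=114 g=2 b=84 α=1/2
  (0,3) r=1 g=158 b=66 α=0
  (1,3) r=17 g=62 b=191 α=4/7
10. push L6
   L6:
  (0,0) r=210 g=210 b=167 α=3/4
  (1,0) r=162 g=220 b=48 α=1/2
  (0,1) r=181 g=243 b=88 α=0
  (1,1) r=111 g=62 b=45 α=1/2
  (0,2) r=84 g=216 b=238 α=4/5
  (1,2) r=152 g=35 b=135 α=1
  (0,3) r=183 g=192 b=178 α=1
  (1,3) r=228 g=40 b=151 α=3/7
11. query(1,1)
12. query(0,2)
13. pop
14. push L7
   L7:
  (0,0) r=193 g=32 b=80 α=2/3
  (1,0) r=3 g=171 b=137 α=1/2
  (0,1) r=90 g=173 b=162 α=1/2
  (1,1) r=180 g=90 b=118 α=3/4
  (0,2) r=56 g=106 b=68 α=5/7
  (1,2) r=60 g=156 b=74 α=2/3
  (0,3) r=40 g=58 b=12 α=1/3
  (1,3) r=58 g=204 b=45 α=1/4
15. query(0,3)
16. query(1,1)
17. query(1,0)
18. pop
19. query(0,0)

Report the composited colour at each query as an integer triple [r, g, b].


(0,0) stack=L1,L2,L3; from [0,0,0]:
after L1 α=1/3: [137/3, 176/3, 146/3]
after L2 α=3/7: [899/21, 107/3, 2285/21]
after L3 α=3/5: [13642/105, 1114/15, 18871/105]
rounded: [130, 74, 180]

query (0,1) [L1,L2,L3] — begin 0,0,0
+L1 (α=1/2) → [255/2, 71, 3/2]
+L2 (α=5/7) → [955/7, 922/7, 698/7]
+L3 (α=6/7) → [7213/49, 9826/49, 10232/49]
= [147, 201, 209]

at x=1,y=0 over L1,L2,L3:
+L1 (α=1/5) → [157/5, 79/5, 209/5]
+L2 (α=1/3) → [1364/15, 286/5, 593/15]
+L3 (α=1/4) → [2059/20, 993/20, 1533/20]
= [103, 50, 77]

(0,1) stack=L1,L2,L3,L4; from [0,0,0]:
after L1 α=1/2: [255/2, 71, 3/2]
after L2 α=5/7: [955/7, 922/7, 698/7]
after L3 α=6/7: [7213/49, 9826/49, 10232/49]
after L4 α=2/5: [30949/245, 47902/245, 7178/49]
= [126, 196, 146]

at x=1,y=1 over L1,L2,L3,L4,L5,L6:
+L1 (α=1) → [90, 123, 149]
+L2 (α=1/2) → [179/2, 94, 92]
+L3 (α=1/3) → [361/3, 316/3, 221/3]
+L4 (α=2/3) → [1279/9, 1150/9, 1691/9]
+L5 (α=1) → [83, 19, 33]
+L6 (α=1/2) → [97, 81/2, 39]
→ [97, 40, 39]

at x=0,y=2 over L1,L2,L3,L4,L5,L6:
after L1 α=1/2: [72, 107/2, 175/2]
after L2 α=1/3: [394/3, 116, 284/3]
after L3 α=1/3: [1016/9, 263/3, 1285/9]
after L4 α=0: [1016/9, 263/3, 1285/9]
after L5 α=4/5: [4436/45, 923/15, 1933/45]
after L6 α=4/5: [19556/225, 13883/75, 44773/225]
rounded: [87, 185, 199]

query (0,3) [L1,L2,L3,L4,L5,L7] — begin 0,0,0
after L1 α=2/5: [22/5, 58/5, 56/5]
after L2 α=2/7: [366/7, 10, 14]
after L3 α=4/5: [7058/35, 2, 734/5]
after L4 α=0: [7058/35, 2, 734/5]
after L5 α=0: [7058/35, 2, 734/5]
after L7 α=1/3: [5172/35, 62/3, 1528/15]
→ [148, 21, 102]

at x=1,y=1 over L1,L2,L3,L4,L5,L7:
after L1 α=1: [90, 123, 149]
after L2 α=1/2: [179/2, 94, 92]
after L3 α=1/3: [361/3, 316/3, 221/3]
after L4 α=2/3: [1279/9, 1150/9, 1691/9]
after L5 α=1: [83, 19, 33]
after L7 α=3/4: [623/4, 289/4, 387/4]
= [156, 72, 97]

at x=1,y=0 over L1,L2,L3,L4,L5,L7:
+L1 (α=1/5) → [157/5, 79/5, 209/5]
+L2 (α=1/3) → [1364/15, 286/5, 593/15]
+L3 (α=1/4) → [2059/20, 993/20, 1533/20]
+L4 (α=3/4) → [14479/80, 8313/80, 5073/80]
+L5 (α=0) → [14479/80, 8313/80, 5073/80]
+L7 (α=1/2) → [14719/160, 21993/160, 16033/160]
= [92, 137, 100]

(0,0) stack=L1,L2,L3,L4,L5; from [0,0,0]:
+L1 (α=1/3) → [137/3, 176/3, 146/3]
+L2 (α=3/7) → [899/21, 107/3, 2285/21]
+L3 (α=3/5) → [13642/105, 1114/15, 18871/105]
+L4 (α=1/2) → [38107/210, 1607/15, 9488/105]
+L5 (α=1/2) → [86617/420, 4637/30, 11674/105]
= [206, 155, 111]


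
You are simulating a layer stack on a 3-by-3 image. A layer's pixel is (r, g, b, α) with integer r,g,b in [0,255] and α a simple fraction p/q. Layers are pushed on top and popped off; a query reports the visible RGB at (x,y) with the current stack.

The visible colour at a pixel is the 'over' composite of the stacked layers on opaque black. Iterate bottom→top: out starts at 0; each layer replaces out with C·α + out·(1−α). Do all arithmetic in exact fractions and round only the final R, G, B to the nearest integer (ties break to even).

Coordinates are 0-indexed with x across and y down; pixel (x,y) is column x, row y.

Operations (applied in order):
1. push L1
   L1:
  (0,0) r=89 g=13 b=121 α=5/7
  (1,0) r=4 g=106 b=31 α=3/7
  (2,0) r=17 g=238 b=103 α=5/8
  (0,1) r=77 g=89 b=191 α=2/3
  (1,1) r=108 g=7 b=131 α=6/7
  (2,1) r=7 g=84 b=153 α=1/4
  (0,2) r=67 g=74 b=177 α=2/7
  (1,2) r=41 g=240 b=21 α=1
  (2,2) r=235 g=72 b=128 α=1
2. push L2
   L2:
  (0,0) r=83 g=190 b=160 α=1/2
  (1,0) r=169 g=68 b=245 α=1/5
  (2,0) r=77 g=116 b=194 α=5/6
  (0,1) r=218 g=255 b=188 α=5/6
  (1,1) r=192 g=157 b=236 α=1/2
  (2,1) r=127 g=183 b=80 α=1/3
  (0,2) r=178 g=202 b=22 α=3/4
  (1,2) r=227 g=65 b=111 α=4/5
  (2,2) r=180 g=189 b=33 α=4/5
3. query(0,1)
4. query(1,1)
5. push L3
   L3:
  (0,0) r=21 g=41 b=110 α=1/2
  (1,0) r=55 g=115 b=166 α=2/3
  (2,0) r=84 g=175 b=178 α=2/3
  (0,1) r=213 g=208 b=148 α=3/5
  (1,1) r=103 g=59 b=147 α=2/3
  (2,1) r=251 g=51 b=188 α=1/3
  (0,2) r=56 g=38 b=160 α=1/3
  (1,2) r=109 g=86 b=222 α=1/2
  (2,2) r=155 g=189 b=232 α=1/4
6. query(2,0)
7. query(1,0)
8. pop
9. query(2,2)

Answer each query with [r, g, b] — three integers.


at x=0,y=1 over L1,L2:
+L1 (α=2/3) → [154/3, 178/3, 382/3]
+L2 (α=5/6) → [1712/9, 4003/18, 1601/9]
rounded: [190, 222, 178]

(1,1) stack=L1,L2; from [0,0,0]:
after L1 α=6/7: [648/7, 6, 786/7]
after L2 α=1/2: [996/7, 163/2, 1219/7]
rounded: [142, 82, 174]

query (2,0) [L1,L2,L3] — begin 0,0,0
+L1 (α=5/8) → [85/8, 595/4, 515/8]
+L2 (α=5/6) → [1055/16, 2915/24, 8275/48]
+L3 (α=2/3) → [3743/48, 11315/72, 25363/144]
= [78, 157, 176]

query (1,0) [L1,L2,L3] — begin 0,0,0
L1 α=3/7: [12/7, 318/7, 93/7]
L2 α=1/5: [1231/35, 1748/35, 2087/35]
L3 α=2/3: [5081/105, 3266/35, 4569/35]
rounded: [48, 93, 131]

query (2,2) [L1,L2] — begin 0,0,0
L1 α=1: [235, 72, 128]
L2 α=4/5: [191, 828/5, 52]
= [191, 166, 52]


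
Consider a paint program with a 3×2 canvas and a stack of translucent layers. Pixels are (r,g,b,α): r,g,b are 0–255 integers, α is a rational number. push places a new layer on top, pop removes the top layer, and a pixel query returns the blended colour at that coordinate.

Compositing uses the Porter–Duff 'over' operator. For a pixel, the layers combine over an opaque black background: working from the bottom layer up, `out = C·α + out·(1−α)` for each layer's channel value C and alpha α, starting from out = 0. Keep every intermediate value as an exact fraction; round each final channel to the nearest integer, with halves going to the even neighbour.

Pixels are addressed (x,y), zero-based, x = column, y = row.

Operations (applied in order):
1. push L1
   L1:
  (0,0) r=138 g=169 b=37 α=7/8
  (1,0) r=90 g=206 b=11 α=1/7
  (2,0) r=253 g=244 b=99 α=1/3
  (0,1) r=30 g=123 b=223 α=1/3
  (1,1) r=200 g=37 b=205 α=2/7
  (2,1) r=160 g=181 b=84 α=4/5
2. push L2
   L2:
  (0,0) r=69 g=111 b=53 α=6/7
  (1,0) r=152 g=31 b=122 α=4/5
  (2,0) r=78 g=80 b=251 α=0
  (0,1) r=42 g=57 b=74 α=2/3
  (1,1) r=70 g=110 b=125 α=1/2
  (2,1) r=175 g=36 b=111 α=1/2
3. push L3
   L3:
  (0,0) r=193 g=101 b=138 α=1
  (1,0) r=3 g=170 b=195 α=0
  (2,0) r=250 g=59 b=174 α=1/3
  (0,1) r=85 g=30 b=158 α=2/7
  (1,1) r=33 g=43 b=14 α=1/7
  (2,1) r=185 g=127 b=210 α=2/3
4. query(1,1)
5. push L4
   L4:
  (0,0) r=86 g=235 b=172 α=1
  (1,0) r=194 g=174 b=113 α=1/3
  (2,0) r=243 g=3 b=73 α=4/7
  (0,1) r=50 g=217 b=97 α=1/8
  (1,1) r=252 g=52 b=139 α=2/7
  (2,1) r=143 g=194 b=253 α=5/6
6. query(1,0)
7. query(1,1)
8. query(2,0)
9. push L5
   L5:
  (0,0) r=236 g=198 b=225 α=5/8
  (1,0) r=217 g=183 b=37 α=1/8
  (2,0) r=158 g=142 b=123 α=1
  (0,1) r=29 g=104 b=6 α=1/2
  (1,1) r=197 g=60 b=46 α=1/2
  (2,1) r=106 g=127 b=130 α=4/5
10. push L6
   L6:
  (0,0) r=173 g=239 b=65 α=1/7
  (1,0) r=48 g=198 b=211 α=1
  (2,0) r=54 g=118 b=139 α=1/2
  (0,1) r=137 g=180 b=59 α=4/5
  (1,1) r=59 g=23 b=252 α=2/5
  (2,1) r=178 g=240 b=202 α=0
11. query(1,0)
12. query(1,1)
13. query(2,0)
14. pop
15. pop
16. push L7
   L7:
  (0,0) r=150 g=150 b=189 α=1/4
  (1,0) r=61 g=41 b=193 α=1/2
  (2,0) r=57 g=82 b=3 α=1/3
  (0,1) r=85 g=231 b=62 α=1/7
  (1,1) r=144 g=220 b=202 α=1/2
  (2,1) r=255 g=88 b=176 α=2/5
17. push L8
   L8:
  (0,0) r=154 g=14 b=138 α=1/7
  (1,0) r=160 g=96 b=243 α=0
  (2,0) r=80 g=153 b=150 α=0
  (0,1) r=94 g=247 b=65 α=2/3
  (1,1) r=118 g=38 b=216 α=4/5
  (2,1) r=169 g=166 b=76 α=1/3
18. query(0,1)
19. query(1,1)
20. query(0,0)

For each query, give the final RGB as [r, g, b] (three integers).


at x=1,y=1 over L1,L2,L3:
after L1 α=2/7: [400/7, 74/7, 410/7]
after L2 α=1/2: [445/7, 422/7, 1285/14]
after L3 α=1/7: [2901/49, 2833/49, 3953/49]
rounded: [59, 58, 81]

query (1,0) [L1,L2,L3,L4] — begin 0,0,0
L1 α=1/7: [90/7, 206/7, 11/7]
L2 α=4/5: [4346/35, 1074/35, 3427/35]
L3 α=0: [4346/35, 1074/35, 3427/35]
L4 α=1/3: [15482/105, 2746/35, 3603/35]
→ [147, 78, 103]

query (1,1) [L1,L2,L3,L4] — begin 0,0,0
+L1 (α=2/7) → [400/7, 74/7, 410/7]
+L2 (α=1/2) → [445/7, 422/7, 1285/14]
+L3 (α=1/7) → [2901/49, 2833/49, 3953/49]
+L4 (α=2/7) → [39201/343, 19261/343, 33387/343]
→ [114, 56, 97]

query (2,0) [L1,L2,L3,L4] — begin 0,0,0
after L1 α=1/3: [253/3, 244/3, 33]
after L2 α=0: [253/3, 244/3, 33]
after L3 α=1/3: [1256/9, 665/9, 80]
after L4 α=4/7: [596/3, 701/21, 76]
rounded: [199, 33, 76]

query (1,0) [L1,L2,L3,L4,L5,L6] — begin 0,0,0
+L1 (α=1/7) → [90/7, 206/7, 11/7]
+L2 (α=4/5) → [4346/35, 1074/35, 3427/35]
+L3 (α=0) → [4346/35, 1074/35, 3427/35]
+L4 (α=1/3) → [15482/105, 2746/35, 3603/35]
+L5 (α=1/8) → [18737/120, 3661/40, 947/10]
+L6 (α=1) → [48, 198, 211]
rounded: [48, 198, 211]

(1,1) stack=L1,L2,L3,L4,L5,L6; from [0,0,0]:
+L1 (α=2/7) → [400/7, 74/7, 410/7]
+L2 (α=1/2) → [445/7, 422/7, 1285/14]
+L3 (α=1/7) → [2901/49, 2833/49, 3953/49]
+L4 (α=2/7) → [39201/343, 19261/343, 33387/343]
+L5 (α=1/2) → [53386/343, 39841/686, 49165/686]
+L6 (α=2/5) → [200632/1715, 151079/3430, 493239/3430]
→ [117, 44, 144]

query (2,0) [L1,L2,L3,L4,L5,L6] — begin 0,0,0
after L1 α=1/3: [253/3, 244/3, 33]
after L2 α=0: [253/3, 244/3, 33]
after L3 α=1/3: [1256/9, 665/9, 80]
after L4 α=4/7: [596/3, 701/21, 76]
after L5 α=1: [158, 142, 123]
after L6 α=1/2: [106, 130, 131]
rounded: [106, 130, 131]

at x=0,y=1 over L1,L2,L3,L4,L7,L8:
after L1 α=1/3: [10, 41, 223/3]
after L2 α=2/3: [94/3, 155/3, 667/9]
after L3 α=2/7: [140/3, 955/21, 6179/63]
after L4 α=1/8: [565/12, 803/12, 1763/18]
after L7 α=1/7: [105/2, 1265/14, 1949/21]
after L8 α=2/3: [481/6, 2727/14, 4679/63]
rounded: [80, 195, 74]

at x=1,y=1 over L1,L2,L3,L4,L7,L8:
after L1 α=2/7: [400/7, 74/7, 410/7]
after L2 α=1/2: [445/7, 422/7, 1285/14]
after L3 α=1/7: [2901/49, 2833/49, 3953/49]
after L4 α=2/7: [39201/343, 19261/343, 33387/343]
after L7 α=1/2: [88593/686, 94721/686, 102673/686]
after L8 α=4/5: [82477/686, 198993/3430, 695377/3430]
→ [120, 58, 203]

(0,0) stack=L1,L2,L3,L4,L7,L8; from [0,0,0]:
L1 α=7/8: [483/4, 1183/8, 259/8]
L2 α=6/7: [2139/28, 6511/56, 2803/56]
L3 α=1: [193, 101, 138]
L4 α=1: [86, 235, 172]
L7 α=1/4: [102, 855/4, 705/4]
L8 α=1/7: [766/7, 2593/14, 2391/14]
→ [109, 185, 171]


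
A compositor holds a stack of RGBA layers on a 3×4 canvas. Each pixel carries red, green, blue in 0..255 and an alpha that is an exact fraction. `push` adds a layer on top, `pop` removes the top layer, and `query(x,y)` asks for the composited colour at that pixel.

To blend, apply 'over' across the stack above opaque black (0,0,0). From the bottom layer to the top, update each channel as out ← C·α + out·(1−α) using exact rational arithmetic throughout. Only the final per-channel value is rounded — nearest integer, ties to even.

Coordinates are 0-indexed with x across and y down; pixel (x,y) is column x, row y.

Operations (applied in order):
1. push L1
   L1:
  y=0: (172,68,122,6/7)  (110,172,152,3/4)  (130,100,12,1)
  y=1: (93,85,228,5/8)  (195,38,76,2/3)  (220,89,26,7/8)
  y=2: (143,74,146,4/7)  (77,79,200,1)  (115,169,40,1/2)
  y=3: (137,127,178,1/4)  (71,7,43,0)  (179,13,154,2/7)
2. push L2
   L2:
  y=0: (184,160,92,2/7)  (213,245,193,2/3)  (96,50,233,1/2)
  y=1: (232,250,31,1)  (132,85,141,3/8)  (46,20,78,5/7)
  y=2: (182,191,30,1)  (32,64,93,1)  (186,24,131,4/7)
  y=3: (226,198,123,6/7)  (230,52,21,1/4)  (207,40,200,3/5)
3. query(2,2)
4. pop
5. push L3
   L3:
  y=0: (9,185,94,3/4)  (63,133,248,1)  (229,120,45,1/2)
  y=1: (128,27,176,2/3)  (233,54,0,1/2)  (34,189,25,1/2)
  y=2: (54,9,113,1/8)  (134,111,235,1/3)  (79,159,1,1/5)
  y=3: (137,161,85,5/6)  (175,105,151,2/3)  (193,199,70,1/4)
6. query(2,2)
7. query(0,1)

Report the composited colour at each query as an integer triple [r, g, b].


at x=2,y=2 over L1,L2:
L1 α=1/2: [115/2, 169/2, 20]
L2 α=4/7: [1833/14, 699/14, 584/7]
→ [131, 50, 83]

query (2,2) [L1,L3] — begin 0,0,0
+L1 (α=1/2) → [115/2, 169/2, 20]
+L3 (α=1/5) → [309/5, 497/5, 81/5]
rounded: [62, 99, 16]

(0,1) stack=L1,L3; from [0,0,0]:
+L1 (α=5/8) → [465/8, 425/8, 285/2]
+L3 (α=2/3) → [2513/24, 857/24, 989/6]
→ [105, 36, 165]


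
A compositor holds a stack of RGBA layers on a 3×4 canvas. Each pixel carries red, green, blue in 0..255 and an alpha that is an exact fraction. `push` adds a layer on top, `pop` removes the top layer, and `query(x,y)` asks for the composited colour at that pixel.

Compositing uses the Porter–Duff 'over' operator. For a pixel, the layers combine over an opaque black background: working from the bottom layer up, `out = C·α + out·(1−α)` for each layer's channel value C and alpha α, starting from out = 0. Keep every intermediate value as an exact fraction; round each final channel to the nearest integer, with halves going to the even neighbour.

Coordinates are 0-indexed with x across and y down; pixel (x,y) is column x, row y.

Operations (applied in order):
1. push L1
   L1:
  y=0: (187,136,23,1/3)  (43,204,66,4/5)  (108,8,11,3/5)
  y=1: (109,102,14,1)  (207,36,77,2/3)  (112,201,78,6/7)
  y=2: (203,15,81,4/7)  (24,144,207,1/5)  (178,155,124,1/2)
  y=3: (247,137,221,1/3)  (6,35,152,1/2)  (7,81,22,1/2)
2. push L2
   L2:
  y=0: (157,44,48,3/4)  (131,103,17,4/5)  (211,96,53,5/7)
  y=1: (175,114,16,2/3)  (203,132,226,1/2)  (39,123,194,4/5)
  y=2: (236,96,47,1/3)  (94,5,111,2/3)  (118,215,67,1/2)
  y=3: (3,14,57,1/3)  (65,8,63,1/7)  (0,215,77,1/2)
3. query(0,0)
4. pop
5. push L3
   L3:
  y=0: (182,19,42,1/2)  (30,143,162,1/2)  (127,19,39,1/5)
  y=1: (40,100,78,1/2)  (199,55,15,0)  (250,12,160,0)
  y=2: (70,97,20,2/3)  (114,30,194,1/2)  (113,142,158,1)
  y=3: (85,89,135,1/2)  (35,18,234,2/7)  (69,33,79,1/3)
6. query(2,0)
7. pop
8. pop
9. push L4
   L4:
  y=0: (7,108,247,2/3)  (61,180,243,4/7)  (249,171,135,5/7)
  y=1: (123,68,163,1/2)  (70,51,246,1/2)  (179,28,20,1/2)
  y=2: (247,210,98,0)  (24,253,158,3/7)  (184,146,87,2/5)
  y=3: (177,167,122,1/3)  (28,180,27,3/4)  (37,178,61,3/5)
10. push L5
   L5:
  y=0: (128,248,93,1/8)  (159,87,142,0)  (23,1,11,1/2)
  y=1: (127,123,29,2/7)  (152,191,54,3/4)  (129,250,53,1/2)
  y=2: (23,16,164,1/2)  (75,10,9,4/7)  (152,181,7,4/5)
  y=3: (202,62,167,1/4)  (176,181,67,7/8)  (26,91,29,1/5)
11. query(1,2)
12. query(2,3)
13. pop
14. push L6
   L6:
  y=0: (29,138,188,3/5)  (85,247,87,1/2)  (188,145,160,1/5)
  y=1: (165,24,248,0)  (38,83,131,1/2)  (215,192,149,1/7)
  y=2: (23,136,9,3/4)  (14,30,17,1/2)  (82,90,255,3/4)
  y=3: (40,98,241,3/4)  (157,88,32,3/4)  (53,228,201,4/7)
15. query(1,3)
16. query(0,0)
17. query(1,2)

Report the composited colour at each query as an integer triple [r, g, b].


at x=0,y=0 over L1,L2:
after L1 α=1/3: [187/3, 136/3, 23/3]
after L2 α=3/4: [400/3, 133/3, 455/12]
→ [133, 44, 38]

(2,0) stack=L1,L3; from [0,0,0]:
after L1 α=3/5: [324/5, 24/5, 33/5]
after L3 α=1/5: [1931/25, 191/25, 327/25]
→ [77, 8, 13]

(1,2) stack=L4,L5; from [0,0,0]:
after L4 α=3/7: [72/7, 759/7, 474/7]
after L5 α=4/7: [2316/49, 2557/49, 1674/49]
→ [47, 52, 34]

(2,3) stack=L4,L5; from [0,0,0]:
+L4 (α=3/5) → [111/5, 534/5, 183/5]
+L5 (α=1/5) → [574/25, 2591/25, 877/25]
= [23, 104, 35]

query (1,3) [L4,L6] — begin 0,0,0
L4 α=3/4: [21, 135, 81/4]
L6 α=3/4: [123, 399/4, 465/16]
rounded: [123, 100, 29]

query (0,0) [L4,L6] — begin 0,0,0
after L4 α=2/3: [14/3, 72, 494/3]
after L6 α=3/5: [289/15, 558/5, 536/3]
= [19, 112, 179]

at x=1,y=2 over L4,L6:
L4 α=3/7: [72/7, 759/7, 474/7]
L6 α=1/2: [85/7, 969/14, 593/14]
rounded: [12, 69, 42]


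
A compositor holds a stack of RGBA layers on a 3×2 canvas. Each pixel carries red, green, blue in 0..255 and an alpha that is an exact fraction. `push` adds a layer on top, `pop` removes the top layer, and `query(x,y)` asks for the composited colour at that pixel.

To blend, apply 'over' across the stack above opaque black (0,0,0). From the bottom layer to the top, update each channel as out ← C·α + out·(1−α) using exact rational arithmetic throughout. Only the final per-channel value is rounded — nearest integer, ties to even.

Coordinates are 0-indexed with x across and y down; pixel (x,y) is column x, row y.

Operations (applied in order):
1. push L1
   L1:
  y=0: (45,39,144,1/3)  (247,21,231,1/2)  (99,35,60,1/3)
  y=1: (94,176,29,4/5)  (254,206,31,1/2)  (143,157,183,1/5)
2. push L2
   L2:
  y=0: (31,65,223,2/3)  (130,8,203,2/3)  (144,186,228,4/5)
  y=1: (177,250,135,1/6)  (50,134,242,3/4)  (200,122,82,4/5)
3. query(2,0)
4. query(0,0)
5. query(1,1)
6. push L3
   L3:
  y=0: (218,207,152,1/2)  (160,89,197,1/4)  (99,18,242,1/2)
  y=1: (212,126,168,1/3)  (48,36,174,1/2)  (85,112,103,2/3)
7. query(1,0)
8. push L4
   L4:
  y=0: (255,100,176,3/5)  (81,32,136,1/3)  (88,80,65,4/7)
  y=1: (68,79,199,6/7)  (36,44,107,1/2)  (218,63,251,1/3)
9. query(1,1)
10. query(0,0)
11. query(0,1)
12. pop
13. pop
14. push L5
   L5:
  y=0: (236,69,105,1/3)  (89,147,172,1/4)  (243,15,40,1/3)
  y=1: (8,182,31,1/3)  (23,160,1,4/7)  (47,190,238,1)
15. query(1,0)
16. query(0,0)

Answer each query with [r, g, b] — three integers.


query (2,0) [L1,L2] — begin 0,0,0
+L1 (α=1/3) → [33, 35/3, 20]
+L2 (α=4/5) → [609/5, 2267/15, 932/5]
→ [122, 151, 186]

(0,0) stack=L1,L2; from [0,0,0]:
after L1 α=1/3: [15, 13, 48]
after L2 α=2/3: [77/3, 143/3, 494/3]
= [26, 48, 165]

at x=1,y=1 over L1,L2:
+L1 (α=1/2) → [127, 103, 31/2]
+L2 (α=3/4) → [277/4, 505/4, 1483/8]
rounded: [69, 126, 185]

(1,0) stack=L1,L2,L3; from [0,0,0]:
+L1 (α=1/2) → [247/2, 21/2, 231/2]
+L2 (α=2/3) → [767/6, 53/6, 1043/6]
+L3 (α=1/4) → [1087/8, 231/8, 1437/8]
→ [136, 29, 180]

query (1,1) [L1,L2,L3,L4] — begin 0,0,0
after L1 α=1/2: [127, 103, 31/2]
after L2 α=3/4: [277/4, 505/4, 1483/8]
after L3 α=1/2: [469/8, 649/8, 2875/16]
after L4 α=1/2: [757/16, 1001/16, 4587/32]
= [47, 63, 143]

at x=0,y=0 over L1,L2,L3,L4:
+L1 (α=1/3) → [15, 13, 48]
+L2 (α=2/3) → [77/3, 143/3, 494/3]
+L3 (α=1/2) → [731/6, 382/3, 475/3]
+L4 (α=3/5) → [3026/15, 1664/15, 2534/15]
= [202, 111, 169]

query (0,1) [L1,L2,L3,L4] — begin 0,0,0
after L1 α=4/5: [376/5, 704/5, 116/5]
after L2 α=1/6: [553/6, 159, 251/6]
after L3 α=1/3: [1189/9, 148, 755/9]
after L4 α=6/7: [4861/63, 622/7, 1643/9]
= [77, 89, 183]

(1,0) stack=L1,L2,L5; from [0,0,0]:
+L1 (α=1/2) → [247/2, 21/2, 231/2]
+L2 (α=2/3) → [767/6, 53/6, 1043/6]
+L5 (α=1/4) → [945/8, 347/8, 1387/8]
= [118, 43, 173]

(0,0) stack=L1,L2,L5; from [0,0,0]:
after L1 α=1/3: [15, 13, 48]
after L2 α=2/3: [77/3, 143/3, 494/3]
after L5 α=1/3: [862/9, 493/9, 1303/9]
= [96, 55, 145]


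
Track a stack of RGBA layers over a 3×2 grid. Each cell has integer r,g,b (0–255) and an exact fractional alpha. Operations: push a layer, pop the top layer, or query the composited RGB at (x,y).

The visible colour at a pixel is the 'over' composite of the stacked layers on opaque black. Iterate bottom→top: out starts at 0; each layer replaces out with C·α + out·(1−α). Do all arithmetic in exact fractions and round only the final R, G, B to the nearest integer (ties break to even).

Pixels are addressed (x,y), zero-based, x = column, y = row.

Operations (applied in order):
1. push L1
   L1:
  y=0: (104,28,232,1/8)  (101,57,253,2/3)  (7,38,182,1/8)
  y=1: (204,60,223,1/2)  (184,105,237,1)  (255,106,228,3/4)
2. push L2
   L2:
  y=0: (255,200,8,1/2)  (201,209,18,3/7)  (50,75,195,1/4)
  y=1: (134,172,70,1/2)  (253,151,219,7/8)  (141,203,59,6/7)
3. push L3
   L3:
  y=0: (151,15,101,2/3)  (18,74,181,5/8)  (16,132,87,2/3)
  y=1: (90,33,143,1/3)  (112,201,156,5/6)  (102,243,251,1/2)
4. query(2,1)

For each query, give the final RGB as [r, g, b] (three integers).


query (2,1) [L1,L2,L3] — begin 0,0,0
+L1 (α=3/4) → [765/4, 159/2, 171]
+L2 (α=6/7) → [4149/28, 2595/14, 75]
+L3 (α=1/2) → [7005/56, 5997/28, 163]
rounded: [125, 214, 163]
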